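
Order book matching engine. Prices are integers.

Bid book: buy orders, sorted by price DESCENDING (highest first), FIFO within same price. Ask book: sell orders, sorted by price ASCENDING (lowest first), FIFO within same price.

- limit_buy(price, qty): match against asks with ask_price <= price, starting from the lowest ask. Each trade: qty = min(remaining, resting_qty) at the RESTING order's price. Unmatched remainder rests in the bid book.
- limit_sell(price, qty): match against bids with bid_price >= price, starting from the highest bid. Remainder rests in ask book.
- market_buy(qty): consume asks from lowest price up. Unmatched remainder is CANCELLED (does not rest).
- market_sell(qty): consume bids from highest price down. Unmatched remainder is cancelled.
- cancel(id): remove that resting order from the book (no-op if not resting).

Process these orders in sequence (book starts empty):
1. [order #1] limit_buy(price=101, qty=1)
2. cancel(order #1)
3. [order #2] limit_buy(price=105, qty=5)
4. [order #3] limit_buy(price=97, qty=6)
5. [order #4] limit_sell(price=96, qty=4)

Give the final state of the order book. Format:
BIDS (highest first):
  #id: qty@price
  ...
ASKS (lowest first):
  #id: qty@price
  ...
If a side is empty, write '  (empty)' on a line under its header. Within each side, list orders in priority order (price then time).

After op 1 [order #1] limit_buy(price=101, qty=1): fills=none; bids=[#1:1@101] asks=[-]
After op 2 cancel(order #1): fills=none; bids=[-] asks=[-]
After op 3 [order #2] limit_buy(price=105, qty=5): fills=none; bids=[#2:5@105] asks=[-]
After op 4 [order #3] limit_buy(price=97, qty=6): fills=none; bids=[#2:5@105 #3:6@97] asks=[-]
After op 5 [order #4] limit_sell(price=96, qty=4): fills=#2x#4:4@105; bids=[#2:1@105 #3:6@97] asks=[-]

Answer: BIDS (highest first):
  #2: 1@105
  #3: 6@97
ASKS (lowest first):
  (empty)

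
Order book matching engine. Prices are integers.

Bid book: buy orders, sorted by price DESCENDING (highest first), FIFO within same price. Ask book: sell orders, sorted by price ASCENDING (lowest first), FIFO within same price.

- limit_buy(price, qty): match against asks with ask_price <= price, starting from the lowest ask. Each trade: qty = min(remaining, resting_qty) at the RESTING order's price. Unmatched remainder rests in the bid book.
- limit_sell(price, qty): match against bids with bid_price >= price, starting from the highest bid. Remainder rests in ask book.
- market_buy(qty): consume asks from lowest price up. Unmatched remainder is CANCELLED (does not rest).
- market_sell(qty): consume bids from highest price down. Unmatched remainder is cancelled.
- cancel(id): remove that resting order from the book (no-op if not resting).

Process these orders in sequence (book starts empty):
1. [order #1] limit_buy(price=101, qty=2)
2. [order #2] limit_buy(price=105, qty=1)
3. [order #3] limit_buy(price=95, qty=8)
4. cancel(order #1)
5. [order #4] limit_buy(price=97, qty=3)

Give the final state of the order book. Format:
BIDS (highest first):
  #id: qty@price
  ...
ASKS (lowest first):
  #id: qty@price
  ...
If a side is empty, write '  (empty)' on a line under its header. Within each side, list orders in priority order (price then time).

Answer: BIDS (highest first):
  #2: 1@105
  #4: 3@97
  #3: 8@95
ASKS (lowest first):
  (empty)

Derivation:
After op 1 [order #1] limit_buy(price=101, qty=2): fills=none; bids=[#1:2@101] asks=[-]
After op 2 [order #2] limit_buy(price=105, qty=1): fills=none; bids=[#2:1@105 #1:2@101] asks=[-]
After op 3 [order #3] limit_buy(price=95, qty=8): fills=none; bids=[#2:1@105 #1:2@101 #3:8@95] asks=[-]
After op 4 cancel(order #1): fills=none; bids=[#2:1@105 #3:8@95] asks=[-]
After op 5 [order #4] limit_buy(price=97, qty=3): fills=none; bids=[#2:1@105 #4:3@97 #3:8@95] asks=[-]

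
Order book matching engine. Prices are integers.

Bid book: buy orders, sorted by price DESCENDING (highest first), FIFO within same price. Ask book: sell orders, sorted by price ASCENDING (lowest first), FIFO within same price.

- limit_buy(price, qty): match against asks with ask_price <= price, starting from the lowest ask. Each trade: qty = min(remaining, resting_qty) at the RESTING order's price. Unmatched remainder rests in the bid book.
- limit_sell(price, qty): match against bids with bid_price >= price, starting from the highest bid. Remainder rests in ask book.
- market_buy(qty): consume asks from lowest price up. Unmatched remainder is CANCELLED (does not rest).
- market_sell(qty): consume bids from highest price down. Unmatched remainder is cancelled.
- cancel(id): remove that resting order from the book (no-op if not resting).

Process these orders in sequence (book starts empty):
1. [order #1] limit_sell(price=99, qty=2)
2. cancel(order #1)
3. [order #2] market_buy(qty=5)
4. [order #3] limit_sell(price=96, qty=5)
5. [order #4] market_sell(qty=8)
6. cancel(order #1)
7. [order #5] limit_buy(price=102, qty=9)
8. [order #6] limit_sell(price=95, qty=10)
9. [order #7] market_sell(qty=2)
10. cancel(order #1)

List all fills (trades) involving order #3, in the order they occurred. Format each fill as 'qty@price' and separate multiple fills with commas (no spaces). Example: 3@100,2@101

After op 1 [order #1] limit_sell(price=99, qty=2): fills=none; bids=[-] asks=[#1:2@99]
After op 2 cancel(order #1): fills=none; bids=[-] asks=[-]
After op 3 [order #2] market_buy(qty=5): fills=none; bids=[-] asks=[-]
After op 4 [order #3] limit_sell(price=96, qty=5): fills=none; bids=[-] asks=[#3:5@96]
After op 5 [order #4] market_sell(qty=8): fills=none; bids=[-] asks=[#3:5@96]
After op 6 cancel(order #1): fills=none; bids=[-] asks=[#3:5@96]
After op 7 [order #5] limit_buy(price=102, qty=9): fills=#5x#3:5@96; bids=[#5:4@102] asks=[-]
After op 8 [order #6] limit_sell(price=95, qty=10): fills=#5x#6:4@102; bids=[-] asks=[#6:6@95]
After op 9 [order #7] market_sell(qty=2): fills=none; bids=[-] asks=[#6:6@95]
After op 10 cancel(order #1): fills=none; bids=[-] asks=[#6:6@95]

Answer: 5@96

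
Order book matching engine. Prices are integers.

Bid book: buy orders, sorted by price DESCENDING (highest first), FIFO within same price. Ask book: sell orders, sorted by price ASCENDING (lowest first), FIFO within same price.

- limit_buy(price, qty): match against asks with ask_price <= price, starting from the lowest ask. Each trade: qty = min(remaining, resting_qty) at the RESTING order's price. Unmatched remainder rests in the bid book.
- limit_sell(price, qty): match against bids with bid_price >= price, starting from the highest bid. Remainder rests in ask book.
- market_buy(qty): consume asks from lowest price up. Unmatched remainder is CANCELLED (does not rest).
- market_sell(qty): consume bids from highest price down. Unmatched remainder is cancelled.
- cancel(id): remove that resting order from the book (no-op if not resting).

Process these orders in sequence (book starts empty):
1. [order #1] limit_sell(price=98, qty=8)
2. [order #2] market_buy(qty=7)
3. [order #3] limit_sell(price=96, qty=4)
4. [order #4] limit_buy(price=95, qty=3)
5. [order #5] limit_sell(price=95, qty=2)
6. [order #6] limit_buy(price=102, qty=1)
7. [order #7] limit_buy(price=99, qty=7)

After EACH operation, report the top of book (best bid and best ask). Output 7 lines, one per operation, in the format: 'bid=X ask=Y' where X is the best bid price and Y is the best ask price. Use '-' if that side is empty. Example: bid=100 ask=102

After op 1 [order #1] limit_sell(price=98, qty=8): fills=none; bids=[-] asks=[#1:8@98]
After op 2 [order #2] market_buy(qty=7): fills=#2x#1:7@98; bids=[-] asks=[#1:1@98]
After op 3 [order #3] limit_sell(price=96, qty=4): fills=none; bids=[-] asks=[#3:4@96 #1:1@98]
After op 4 [order #4] limit_buy(price=95, qty=3): fills=none; bids=[#4:3@95] asks=[#3:4@96 #1:1@98]
After op 5 [order #5] limit_sell(price=95, qty=2): fills=#4x#5:2@95; bids=[#4:1@95] asks=[#3:4@96 #1:1@98]
After op 6 [order #6] limit_buy(price=102, qty=1): fills=#6x#3:1@96; bids=[#4:1@95] asks=[#3:3@96 #1:1@98]
After op 7 [order #7] limit_buy(price=99, qty=7): fills=#7x#3:3@96 #7x#1:1@98; bids=[#7:3@99 #4:1@95] asks=[-]

Answer: bid=- ask=98
bid=- ask=98
bid=- ask=96
bid=95 ask=96
bid=95 ask=96
bid=95 ask=96
bid=99 ask=-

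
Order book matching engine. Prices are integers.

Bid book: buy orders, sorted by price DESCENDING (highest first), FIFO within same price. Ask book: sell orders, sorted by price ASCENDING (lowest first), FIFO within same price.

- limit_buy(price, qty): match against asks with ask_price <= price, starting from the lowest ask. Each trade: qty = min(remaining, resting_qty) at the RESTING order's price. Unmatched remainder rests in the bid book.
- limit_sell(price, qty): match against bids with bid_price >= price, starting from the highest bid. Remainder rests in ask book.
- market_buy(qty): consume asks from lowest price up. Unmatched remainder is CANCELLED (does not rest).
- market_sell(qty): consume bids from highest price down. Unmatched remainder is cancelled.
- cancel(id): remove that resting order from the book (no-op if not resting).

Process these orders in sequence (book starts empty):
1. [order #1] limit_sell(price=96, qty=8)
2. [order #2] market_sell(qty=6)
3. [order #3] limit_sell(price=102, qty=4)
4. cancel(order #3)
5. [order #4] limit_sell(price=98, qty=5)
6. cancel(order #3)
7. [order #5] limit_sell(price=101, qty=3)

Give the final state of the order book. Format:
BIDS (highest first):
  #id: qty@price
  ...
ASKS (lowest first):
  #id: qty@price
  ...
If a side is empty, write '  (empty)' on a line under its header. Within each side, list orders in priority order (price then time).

After op 1 [order #1] limit_sell(price=96, qty=8): fills=none; bids=[-] asks=[#1:8@96]
After op 2 [order #2] market_sell(qty=6): fills=none; bids=[-] asks=[#1:8@96]
After op 3 [order #3] limit_sell(price=102, qty=4): fills=none; bids=[-] asks=[#1:8@96 #3:4@102]
After op 4 cancel(order #3): fills=none; bids=[-] asks=[#1:8@96]
After op 5 [order #4] limit_sell(price=98, qty=5): fills=none; bids=[-] asks=[#1:8@96 #4:5@98]
After op 6 cancel(order #3): fills=none; bids=[-] asks=[#1:8@96 #4:5@98]
After op 7 [order #5] limit_sell(price=101, qty=3): fills=none; bids=[-] asks=[#1:8@96 #4:5@98 #5:3@101]

Answer: BIDS (highest first):
  (empty)
ASKS (lowest first):
  #1: 8@96
  #4: 5@98
  #5: 3@101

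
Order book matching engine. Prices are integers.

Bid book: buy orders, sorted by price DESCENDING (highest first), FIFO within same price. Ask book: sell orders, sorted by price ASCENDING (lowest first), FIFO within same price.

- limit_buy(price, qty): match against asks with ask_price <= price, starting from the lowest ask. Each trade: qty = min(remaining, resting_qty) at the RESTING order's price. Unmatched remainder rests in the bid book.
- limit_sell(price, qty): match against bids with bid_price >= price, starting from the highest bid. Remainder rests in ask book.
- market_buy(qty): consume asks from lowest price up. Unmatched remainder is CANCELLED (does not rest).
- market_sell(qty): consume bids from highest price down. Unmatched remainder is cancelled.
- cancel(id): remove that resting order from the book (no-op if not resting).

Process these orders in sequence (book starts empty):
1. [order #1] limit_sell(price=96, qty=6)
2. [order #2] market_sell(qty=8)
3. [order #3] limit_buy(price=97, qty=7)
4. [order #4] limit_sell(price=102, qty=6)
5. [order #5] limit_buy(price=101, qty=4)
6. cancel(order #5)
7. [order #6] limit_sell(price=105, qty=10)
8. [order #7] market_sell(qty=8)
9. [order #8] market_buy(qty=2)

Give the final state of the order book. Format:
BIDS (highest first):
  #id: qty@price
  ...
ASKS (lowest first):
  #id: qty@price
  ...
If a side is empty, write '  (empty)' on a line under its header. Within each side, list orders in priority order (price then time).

Answer: BIDS (highest first):
  (empty)
ASKS (lowest first):
  #4: 4@102
  #6: 10@105

Derivation:
After op 1 [order #1] limit_sell(price=96, qty=6): fills=none; bids=[-] asks=[#1:6@96]
After op 2 [order #2] market_sell(qty=8): fills=none; bids=[-] asks=[#1:6@96]
After op 3 [order #3] limit_buy(price=97, qty=7): fills=#3x#1:6@96; bids=[#3:1@97] asks=[-]
After op 4 [order #4] limit_sell(price=102, qty=6): fills=none; bids=[#3:1@97] asks=[#4:6@102]
After op 5 [order #5] limit_buy(price=101, qty=4): fills=none; bids=[#5:4@101 #3:1@97] asks=[#4:6@102]
After op 6 cancel(order #5): fills=none; bids=[#3:1@97] asks=[#4:6@102]
After op 7 [order #6] limit_sell(price=105, qty=10): fills=none; bids=[#3:1@97] asks=[#4:6@102 #6:10@105]
After op 8 [order #7] market_sell(qty=8): fills=#3x#7:1@97; bids=[-] asks=[#4:6@102 #6:10@105]
After op 9 [order #8] market_buy(qty=2): fills=#8x#4:2@102; bids=[-] asks=[#4:4@102 #6:10@105]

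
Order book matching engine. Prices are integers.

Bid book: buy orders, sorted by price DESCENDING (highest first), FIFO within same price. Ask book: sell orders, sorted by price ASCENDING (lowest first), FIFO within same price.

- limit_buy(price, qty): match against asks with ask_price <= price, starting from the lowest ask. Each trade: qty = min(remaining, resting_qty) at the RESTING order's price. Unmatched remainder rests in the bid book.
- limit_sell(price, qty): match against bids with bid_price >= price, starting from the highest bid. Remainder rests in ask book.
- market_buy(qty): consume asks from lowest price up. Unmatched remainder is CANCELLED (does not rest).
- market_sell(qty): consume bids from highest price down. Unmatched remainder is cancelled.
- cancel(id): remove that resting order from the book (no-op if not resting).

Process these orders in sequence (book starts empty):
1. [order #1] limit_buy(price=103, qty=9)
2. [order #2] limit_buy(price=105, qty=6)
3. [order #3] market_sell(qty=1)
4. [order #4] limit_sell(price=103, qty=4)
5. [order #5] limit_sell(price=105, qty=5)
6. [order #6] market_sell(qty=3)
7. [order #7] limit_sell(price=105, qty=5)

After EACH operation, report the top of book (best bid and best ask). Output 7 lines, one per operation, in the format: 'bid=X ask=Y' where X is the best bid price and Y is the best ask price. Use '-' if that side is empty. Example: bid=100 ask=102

After op 1 [order #1] limit_buy(price=103, qty=9): fills=none; bids=[#1:9@103] asks=[-]
After op 2 [order #2] limit_buy(price=105, qty=6): fills=none; bids=[#2:6@105 #1:9@103] asks=[-]
After op 3 [order #3] market_sell(qty=1): fills=#2x#3:1@105; bids=[#2:5@105 #1:9@103] asks=[-]
After op 4 [order #4] limit_sell(price=103, qty=4): fills=#2x#4:4@105; bids=[#2:1@105 #1:9@103] asks=[-]
After op 5 [order #5] limit_sell(price=105, qty=5): fills=#2x#5:1@105; bids=[#1:9@103] asks=[#5:4@105]
After op 6 [order #6] market_sell(qty=3): fills=#1x#6:3@103; bids=[#1:6@103] asks=[#5:4@105]
After op 7 [order #7] limit_sell(price=105, qty=5): fills=none; bids=[#1:6@103] asks=[#5:4@105 #7:5@105]

Answer: bid=103 ask=-
bid=105 ask=-
bid=105 ask=-
bid=105 ask=-
bid=103 ask=105
bid=103 ask=105
bid=103 ask=105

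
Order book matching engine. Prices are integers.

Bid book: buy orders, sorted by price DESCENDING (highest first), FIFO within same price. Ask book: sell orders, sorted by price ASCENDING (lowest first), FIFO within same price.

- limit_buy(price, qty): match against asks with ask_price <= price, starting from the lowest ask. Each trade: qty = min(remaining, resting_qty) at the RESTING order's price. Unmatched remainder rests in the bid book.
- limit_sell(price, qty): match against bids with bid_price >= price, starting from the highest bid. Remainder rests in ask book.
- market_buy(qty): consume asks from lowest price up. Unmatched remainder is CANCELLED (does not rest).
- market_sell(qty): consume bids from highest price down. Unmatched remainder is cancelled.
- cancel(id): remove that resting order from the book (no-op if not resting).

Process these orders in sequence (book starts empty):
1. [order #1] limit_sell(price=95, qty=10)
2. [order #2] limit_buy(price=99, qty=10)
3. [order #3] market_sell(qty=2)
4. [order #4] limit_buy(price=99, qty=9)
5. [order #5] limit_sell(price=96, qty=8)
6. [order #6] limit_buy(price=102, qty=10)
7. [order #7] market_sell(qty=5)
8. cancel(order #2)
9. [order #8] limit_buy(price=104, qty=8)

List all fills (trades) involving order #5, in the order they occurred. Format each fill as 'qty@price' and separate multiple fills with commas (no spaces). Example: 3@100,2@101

Answer: 8@99

Derivation:
After op 1 [order #1] limit_sell(price=95, qty=10): fills=none; bids=[-] asks=[#1:10@95]
After op 2 [order #2] limit_buy(price=99, qty=10): fills=#2x#1:10@95; bids=[-] asks=[-]
After op 3 [order #3] market_sell(qty=2): fills=none; bids=[-] asks=[-]
After op 4 [order #4] limit_buy(price=99, qty=9): fills=none; bids=[#4:9@99] asks=[-]
After op 5 [order #5] limit_sell(price=96, qty=8): fills=#4x#5:8@99; bids=[#4:1@99] asks=[-]
After op 6 [order #6] limit_buy(price=102, qty=10): fills=none; bids=[#6:10@102 #4:1@99] asks=[-]
After op 7 [order #7] market_sell(qty=5): fills=#6x#7:5@102; bids=[#6:5@102 #4:1@99] asks=[-]
After op 8 cancel(order #2): fills=none; bids=[#6:5@102 #4:1@99] asks=[-]
After op 9 [order #8] limit_buy(price=104, qty=8): fills=none; bids=[#8:8@104 #6:5@102 #4:1@99] asks=[-]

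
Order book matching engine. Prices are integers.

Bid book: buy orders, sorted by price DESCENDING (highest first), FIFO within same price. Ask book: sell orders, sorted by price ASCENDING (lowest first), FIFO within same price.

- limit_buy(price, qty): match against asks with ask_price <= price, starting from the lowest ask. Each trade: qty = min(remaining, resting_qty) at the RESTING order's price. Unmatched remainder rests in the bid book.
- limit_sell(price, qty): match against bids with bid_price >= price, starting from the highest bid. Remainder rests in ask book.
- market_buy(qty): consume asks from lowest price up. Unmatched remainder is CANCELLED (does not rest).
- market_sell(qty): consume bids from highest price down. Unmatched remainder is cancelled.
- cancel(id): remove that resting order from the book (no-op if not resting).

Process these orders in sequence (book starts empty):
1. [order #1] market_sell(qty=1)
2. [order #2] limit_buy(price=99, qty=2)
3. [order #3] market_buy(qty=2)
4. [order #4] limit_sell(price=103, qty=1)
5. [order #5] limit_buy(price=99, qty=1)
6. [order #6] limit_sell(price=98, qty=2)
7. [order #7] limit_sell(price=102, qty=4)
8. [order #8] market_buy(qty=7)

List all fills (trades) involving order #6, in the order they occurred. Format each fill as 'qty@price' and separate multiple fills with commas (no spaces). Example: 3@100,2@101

After op 1 [order #1] market_sell(qty=1): fills=none; bids=[-] asks=[-]
After op 2 [order #2] limit_buy(price=99, qty=2): fills=none; bids=[#2:2@99] asks=[-]
After op 3 [order #3] market_buy(qty=2): fills=none; bids=[#2:2@99] asks=[-]
After op 4 [order #4] limit_sell(price=103, qty=1): fills=none; bids=[#2:2@99] asks=[#4:1@103]
After op 5 [order #5] limit_buy(price=99, qty=1): fills=none; bids=[#2:2@99 #5:1@99] asks=[#4:1@103]
After op 6 [order #6] limit_sell(price=98, qty=2): fills=#2x#6:2@99; bids=[#5:1@99] asks=[#4:1@103]
After op 7 [order #7] limit_sell(price=102, qty=4): fills=none; bids=[#5:1@99] asks=[#7:4@102 #4:1@103]
After op 8 [order #8] market_buy(qty=7): fills=#8x#7:4@102 #8x#4:1@103; bids=[#5:1@99] asks=[-]

Answer: 2@99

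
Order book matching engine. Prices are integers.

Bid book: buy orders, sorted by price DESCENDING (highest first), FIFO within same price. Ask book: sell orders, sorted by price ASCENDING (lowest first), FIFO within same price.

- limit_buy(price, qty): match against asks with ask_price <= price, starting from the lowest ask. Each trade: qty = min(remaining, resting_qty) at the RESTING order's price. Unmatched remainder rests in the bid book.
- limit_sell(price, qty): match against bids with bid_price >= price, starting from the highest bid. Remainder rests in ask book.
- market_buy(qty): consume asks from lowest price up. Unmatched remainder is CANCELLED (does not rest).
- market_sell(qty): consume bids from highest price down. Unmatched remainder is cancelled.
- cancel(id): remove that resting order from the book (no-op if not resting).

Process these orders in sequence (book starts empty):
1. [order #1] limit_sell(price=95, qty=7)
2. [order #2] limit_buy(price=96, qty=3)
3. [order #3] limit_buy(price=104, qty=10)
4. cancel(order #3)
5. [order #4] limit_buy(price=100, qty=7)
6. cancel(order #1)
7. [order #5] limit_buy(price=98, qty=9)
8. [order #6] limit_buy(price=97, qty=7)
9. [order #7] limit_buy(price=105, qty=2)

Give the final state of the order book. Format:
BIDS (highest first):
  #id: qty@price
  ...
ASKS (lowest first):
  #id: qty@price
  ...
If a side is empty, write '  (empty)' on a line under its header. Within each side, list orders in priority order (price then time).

After op 1 [order #1] limit_sell(price=95, qty=7): fills=none; bids=[-] asks=[#1:7@95]
After op 2 [order #2] limit_buy(price=96, qty=3): fills=#2x#1:3@95; bids=[-] asks=[#1:4@95]
After op 3 [order #3] limit_buy(price=104, qty=10): fills=#3x#1:4@95; bids=[#3:6@104] asks=[-]
After op 4 cancel(order #3): fills=none; bids=[-] asks=[-]
After op 5 [order #4] limit_buy(price=100, qty=7): fills=none; bids=[#4:7@100] asks=[-]
After op 6 cancel(order #1): fills=none; bids=[#4:7@100] asks=[-]
After op 7 [order #5] limit_buy(price=98, qty=9): fills=none; bids=[#4:7@100 #5:9@98] asks=[-]
After op 8 [order #6] limit_buy(price=97, qty=7): fills=none; bids=[#4:7@100 #5:9@98 #6:7@97] asks=[-]
After op 9 [order #7] limit_buy(price=105, qty=2): fills=none; bids=[#7:2@105 #4:7@100 #5:9@98 #6:7@97] asks=[-]

Answer: BIDS (highest first):
  #7: 2@105
  #4: 7@100
  #5: 9@98
  #6: 7@97
ASKS (lowest first):
  (empty)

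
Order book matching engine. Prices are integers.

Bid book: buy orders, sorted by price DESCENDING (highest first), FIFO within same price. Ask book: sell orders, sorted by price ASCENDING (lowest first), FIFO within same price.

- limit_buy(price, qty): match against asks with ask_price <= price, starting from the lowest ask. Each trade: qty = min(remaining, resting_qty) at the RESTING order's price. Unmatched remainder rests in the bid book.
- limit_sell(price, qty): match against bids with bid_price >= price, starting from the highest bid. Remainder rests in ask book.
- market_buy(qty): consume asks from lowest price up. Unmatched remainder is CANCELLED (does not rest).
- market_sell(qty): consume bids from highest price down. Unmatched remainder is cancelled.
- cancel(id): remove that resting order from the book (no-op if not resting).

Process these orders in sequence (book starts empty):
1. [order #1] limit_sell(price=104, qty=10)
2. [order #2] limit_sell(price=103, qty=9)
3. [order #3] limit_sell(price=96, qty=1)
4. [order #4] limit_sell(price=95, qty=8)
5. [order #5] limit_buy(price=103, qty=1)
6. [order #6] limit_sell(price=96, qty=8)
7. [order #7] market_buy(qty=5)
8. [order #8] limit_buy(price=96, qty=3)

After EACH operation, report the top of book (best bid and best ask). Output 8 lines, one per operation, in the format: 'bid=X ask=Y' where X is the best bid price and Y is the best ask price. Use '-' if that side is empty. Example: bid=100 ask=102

After op 1 [order #1] limit_sell(price=104, qty=10): fills=none; bids=[-] asks=[#1:10@104]
After op 2 [order #2] limit_sell(price=103, qty=9): fills=none; bids=[-] asks=[#2:9@103 #1:10@104]
After op 3 [order #3] limit_sell(price=96, qty=1): fills=none; bids=[-] asks=[#3:1@96 #2:9@103 #1:10@104]
After op 4 [order #4] limit_sell(price=95, qty=8): fills=none; bids=[-] asks=[#4:8@95 #3:1@96 #2:9@103 #1:10@104]
After op 5 [order #5] limit_buy(price=103, qty=1): fills=#5x#4:1@95; bids=[-] asks=[#4:7@95 #3:1@96 #2:9@103 #1:10@104]
After op 6 [order #6] limit_sell(price=96, qty=8): fills=none; bids=[-] asks=[#4:7@95 #3:1@96 #6:8@96 #2:9@103 #1:10@104]
After op 7 [order #7] market_buy(qty=5): fills=#7x#4:5@95; bids=[-] asks=[#4:2@95 #3:1@96 #6:8@96 #2:9@103 #1:10@104]
After op 8 [order #8] limit_buy(price=96, qty=3): fills=#8x#4:2@95 #8x#3:1@96; bids=[-] asks=[#6:8@96 #2:9@103 #1:10@104]

Answer: bid=- ask=104
bid=- ask=103
bid=- ask=96
bid=- ask=95
bid=- ask=95
bid=- ask=95
bid=- ask=95
bid=- ask=96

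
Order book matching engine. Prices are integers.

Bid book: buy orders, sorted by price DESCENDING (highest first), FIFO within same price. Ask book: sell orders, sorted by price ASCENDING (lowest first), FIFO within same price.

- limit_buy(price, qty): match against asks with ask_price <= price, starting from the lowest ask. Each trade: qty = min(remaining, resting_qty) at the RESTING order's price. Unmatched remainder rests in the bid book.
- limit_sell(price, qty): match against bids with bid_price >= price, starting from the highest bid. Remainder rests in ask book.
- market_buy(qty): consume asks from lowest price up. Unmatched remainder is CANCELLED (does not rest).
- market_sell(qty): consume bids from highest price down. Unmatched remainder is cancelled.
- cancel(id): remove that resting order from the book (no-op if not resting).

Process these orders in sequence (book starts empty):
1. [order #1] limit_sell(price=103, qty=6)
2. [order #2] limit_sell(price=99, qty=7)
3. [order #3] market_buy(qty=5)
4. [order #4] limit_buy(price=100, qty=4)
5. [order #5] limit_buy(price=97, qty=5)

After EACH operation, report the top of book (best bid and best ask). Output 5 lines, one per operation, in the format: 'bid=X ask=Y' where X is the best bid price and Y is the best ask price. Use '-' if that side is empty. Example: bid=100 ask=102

Answer: bid=- ask=103
bid=- ask=99
bid=- ask=99
bid=100 ask=103
bid=100 ask=103

Derivation:
After op 1 [order #1] limit_sell(price=103, qty=6): fills=none; bids=[-] asks=[#1:6@103]
After op 2 [order #2] limit_sell(price=99, qty=7): fills=none; bids=[-] asks=[#2:7@99 #1:6@103]
After op 3 [order #3] market_buy(qty=5): fills=#3x#2:5@99; bids=[-] asks=[#2:2@99 #1:6@103]
After op 4 [order #4] limit_buy(price=100, qty=4): fills=#4x#2:2@99; bids=[#4:2@100] asks=[#1:6@103]
After op 5 [order #5] limit_buy(price=97, qty=5): fills=none; bids=[#4:2@100 #5:5@97] asks=[#1:6@103]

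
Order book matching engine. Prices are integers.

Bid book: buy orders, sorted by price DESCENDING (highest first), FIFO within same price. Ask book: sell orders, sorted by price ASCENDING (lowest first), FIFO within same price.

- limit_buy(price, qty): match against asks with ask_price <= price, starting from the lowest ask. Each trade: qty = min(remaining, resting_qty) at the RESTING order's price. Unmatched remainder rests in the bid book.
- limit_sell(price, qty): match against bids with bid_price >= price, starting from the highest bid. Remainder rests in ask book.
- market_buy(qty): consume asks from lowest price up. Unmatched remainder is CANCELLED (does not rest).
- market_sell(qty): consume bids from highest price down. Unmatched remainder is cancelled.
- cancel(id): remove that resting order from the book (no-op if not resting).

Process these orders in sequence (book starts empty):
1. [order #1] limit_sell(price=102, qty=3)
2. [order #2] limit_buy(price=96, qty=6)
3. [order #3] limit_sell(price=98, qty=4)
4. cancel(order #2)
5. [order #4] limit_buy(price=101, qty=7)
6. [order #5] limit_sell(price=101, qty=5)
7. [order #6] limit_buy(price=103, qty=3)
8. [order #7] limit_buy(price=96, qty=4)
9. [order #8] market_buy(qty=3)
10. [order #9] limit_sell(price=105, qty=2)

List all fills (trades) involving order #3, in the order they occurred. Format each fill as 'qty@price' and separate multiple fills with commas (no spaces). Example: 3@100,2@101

Answer: 4@98

Derivation:
After op 1 [order #1] limit_sell(price=102, qty=3): fills=none; bids=[-] asks=[#1:3@102]
After op 2 [order #2] limit_buy(price=96, qty=6): fills=none; bids=[#2:6@96] asks=[#1:3@102]
After op 3 [order #3] limit_sell(price=98, qty=4): fills=none; bids=[#2:6@96] asks=[#3:4@98 #1:3@102]
After op 4 cancel(order #2): fills=none; bids=[-] asks=[#3:4@98 #1:3@102]
After op 5 [order #4] limit_buy(price=101, qty=7): fills=#4x#3:4@98; bids=[#4:3@101] asks=[#1:3@102]
After op 6 [order #5] limit_sell(price=101, qty=5): fills=#4x#5:3@101; bids=[-] asks=[#5:2@101 #1:3@102]
After op 7 [order #6] limit_buy(price=103, qty=3): fills=#6x#5:2@101 #6x#1:1@102; bids=[-] asks=[#1:2@102]
After op 8 [order #7] limit_buy(price=96, qty=4): fills=none; bids=[#7:4@96] asks=[#1:2@102]
After op 9 [order #8] market_buy(qty=3): fills=#8x#1:2@102; bids=[#7:4@96] asks=[-]
After op 10 [order #9] limit_sell(price=105, qty=2): fills=none; bids=[#7:4@96] asks=[#9:2@105]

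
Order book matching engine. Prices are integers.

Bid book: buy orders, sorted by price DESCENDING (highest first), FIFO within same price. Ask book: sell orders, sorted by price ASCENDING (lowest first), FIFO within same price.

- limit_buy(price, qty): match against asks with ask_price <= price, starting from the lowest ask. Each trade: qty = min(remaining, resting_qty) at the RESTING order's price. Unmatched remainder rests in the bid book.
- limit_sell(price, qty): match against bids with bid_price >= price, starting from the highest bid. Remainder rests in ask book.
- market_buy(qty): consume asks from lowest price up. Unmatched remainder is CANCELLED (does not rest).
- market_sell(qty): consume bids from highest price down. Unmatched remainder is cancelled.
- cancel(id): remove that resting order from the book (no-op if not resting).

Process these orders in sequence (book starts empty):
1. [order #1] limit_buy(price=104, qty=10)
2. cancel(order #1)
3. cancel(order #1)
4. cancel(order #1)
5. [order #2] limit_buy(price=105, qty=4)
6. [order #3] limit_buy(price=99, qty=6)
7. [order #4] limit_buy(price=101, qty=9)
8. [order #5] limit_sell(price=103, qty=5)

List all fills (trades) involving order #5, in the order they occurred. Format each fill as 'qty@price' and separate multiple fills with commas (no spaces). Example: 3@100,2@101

After op 1 [order #1] limit_buy(price=104, qty=10): fills=none; bids=[#1:10@104] asks=[-]
After op 2 cancel(order #1): fills=none; bids=[-] asks=[-]
After op 3 cancel(order #1): fills=none; bids=[-] asks=[-]
After op 4 cancel(order #1): fills=none; bids=[-] asks=[-]
After op 5 [order #2] limit_buy(price=105, qty=4): fills=none; bids=[#2:4@105] asks=[-]
After op 6 [order #3] limit_buy(price=99, qty=6): fills=none; bids=[#2:4@105 #3:6@99] asks=[-]
After op 7 [order #4] limit_buy(price=101, qty=9): fills=none; bids=[#2:4@105 #4:9@101 #3:6@99] asks=[-]
After op 8 [order #5] limit_sell(price=103, qty=5): fills=#2x#5:4@105; bids=[#4:9@101 #3:6@99] asks=[#5:1@103]

Answer: 4@105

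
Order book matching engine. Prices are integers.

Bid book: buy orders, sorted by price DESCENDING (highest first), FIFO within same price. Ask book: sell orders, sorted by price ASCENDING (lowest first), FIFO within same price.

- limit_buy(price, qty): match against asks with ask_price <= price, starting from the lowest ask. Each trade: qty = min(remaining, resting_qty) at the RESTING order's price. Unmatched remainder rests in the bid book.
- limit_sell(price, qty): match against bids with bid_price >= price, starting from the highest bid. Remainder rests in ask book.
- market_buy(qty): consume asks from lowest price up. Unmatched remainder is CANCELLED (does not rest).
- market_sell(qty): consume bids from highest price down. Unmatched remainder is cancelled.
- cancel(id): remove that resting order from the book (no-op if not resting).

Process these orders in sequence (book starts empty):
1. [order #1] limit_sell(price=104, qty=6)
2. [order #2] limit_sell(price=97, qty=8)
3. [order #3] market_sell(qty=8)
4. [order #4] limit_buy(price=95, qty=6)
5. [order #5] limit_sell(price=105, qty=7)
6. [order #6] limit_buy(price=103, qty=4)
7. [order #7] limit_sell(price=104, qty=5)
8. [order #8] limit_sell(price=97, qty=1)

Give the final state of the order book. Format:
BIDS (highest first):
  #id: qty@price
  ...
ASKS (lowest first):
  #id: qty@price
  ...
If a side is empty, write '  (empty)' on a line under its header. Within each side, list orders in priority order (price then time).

Answer: BIDS (highest first):
  #4: 6@95
ASKS (lowest first):
  #2: 4@97
  #8: 1@97
  #1: 6@104
  #7: 5@104
  #5: 7@105

Derivation:
After op 1 [order #1] limit_sell(price=104, qty=6): fills=none; bids=[-] asks=[#1:6@104]
After op 2 [order #2] limit_sell(price=97, qty=8): fills=none; bids=[-] asks=[#2:8@97 #1:6@104]
After op 3 [order #3] market_sell(qty=8): fills=none; bids=[-] asks=[#2:8@97 #1:6@104]
After op 4 [order #4] limit_buy(price=95, qty=6): fills=none; bids=[#4:6@95] asks=[#2:8@97 #1:6@104]
After op 5 [order #5] limit_sell(price=105, qty=7): fills=none; bids=[#4:6@95] asks=[#2:8@97 #1:6@104 #5:7@105]
After op 6 [order #6] limit_buy(price=103, qty=4): fills=#6x#2:4@97; bids=[#4:6@95] asks=[#2:4@97 #1:6@104 #5:7@105]
After op 7 [order #7] limit_sell(price=104, qty=5): fills=none; bids=[#4:6@95] asks=[#2:4@97 #1:6@104 #7:5@104 #5:7@105]
After op 8 [order #8] limit_sell(price=97, qty=1): fills=none; bids=[#4:6@95] asks=[#2:4@97 #8:1@97 #1:6@104 #7:5@104 #5:7@105]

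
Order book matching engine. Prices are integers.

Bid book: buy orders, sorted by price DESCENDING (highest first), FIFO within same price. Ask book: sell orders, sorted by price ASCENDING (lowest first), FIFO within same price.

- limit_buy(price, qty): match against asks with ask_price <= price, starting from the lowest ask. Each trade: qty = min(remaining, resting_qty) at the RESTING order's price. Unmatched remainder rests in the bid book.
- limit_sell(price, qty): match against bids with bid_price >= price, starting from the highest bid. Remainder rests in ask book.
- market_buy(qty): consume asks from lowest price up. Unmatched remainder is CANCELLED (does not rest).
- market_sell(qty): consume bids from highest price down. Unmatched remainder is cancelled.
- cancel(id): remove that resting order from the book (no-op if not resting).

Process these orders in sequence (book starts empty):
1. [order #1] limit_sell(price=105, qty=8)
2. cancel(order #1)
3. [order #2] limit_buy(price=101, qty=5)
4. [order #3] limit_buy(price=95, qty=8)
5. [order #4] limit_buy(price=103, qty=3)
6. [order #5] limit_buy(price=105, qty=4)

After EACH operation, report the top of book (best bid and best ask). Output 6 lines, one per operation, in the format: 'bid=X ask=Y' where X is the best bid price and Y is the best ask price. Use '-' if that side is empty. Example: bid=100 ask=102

After op 1 [order #1] limit_sell(price=105, qty=8): fills=none; bids=[-] asks=[#1:8@105]
After op 2 cancel(order #1): fills=none; bids=[-] asks=[-]
After op 3 [order #2] limit_buy(price=101, qty=5): fills=none; bids=[#2:5@101] asks=[-]
After op 4 [order #3] limit_buy(price=95, qty=8): fills=none; bids=[#2:5@101 #3:8@95] asks=[-]
After op 5 [order #4] limit_buy(price=103, qty=3): fills=none; bids=[#4:3@103 #2:5@101 #3:8@95] asks=[-]
After op 6 [order #5] limit_buy(price=105, qty=4): fills=none; bids=[#5:4@105 #4:3@103 #2:5@101 #3:8@95] asks=[-]

Answer: bid=- ask=105
bid=- ask=-
bid=101 ask=-
bid=101 ask=-
bid=103 ask=-
bid=105 ask=-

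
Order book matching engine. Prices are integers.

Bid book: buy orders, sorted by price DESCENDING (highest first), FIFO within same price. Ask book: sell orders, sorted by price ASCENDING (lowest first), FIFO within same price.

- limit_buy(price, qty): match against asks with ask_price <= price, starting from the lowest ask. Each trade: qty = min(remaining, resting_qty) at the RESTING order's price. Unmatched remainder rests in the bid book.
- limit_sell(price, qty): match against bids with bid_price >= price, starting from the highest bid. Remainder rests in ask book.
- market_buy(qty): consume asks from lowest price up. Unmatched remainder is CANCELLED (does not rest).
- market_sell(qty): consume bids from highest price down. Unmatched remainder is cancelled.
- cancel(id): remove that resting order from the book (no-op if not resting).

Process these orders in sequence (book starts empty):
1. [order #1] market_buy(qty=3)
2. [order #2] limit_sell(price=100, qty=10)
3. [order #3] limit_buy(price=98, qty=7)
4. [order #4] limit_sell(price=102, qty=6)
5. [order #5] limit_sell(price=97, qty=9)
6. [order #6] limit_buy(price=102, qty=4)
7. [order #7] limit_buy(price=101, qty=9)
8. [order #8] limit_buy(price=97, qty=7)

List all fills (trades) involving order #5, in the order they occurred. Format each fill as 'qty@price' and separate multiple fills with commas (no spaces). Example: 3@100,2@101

Answer: 7@98,2@97

Derivation:
After op 1 [order #1] market_buy(qty=3): fills=none; bids=[-] asks=[-]
After op 2 [order #2] limit_sell(price=100, qty=10): fills=none; bids=[-] asks=[#2:10@100]
After op 3 [order #3] limit_buy(price=98, qty=7): fills=none; bids=[#3:7@98] asks=[#2:10@100]
After op 4 [order #4] limit_sell(price=102, qty=6): fills=none; bids=[#3:7@98] asks=[#2:10@100 #4:6@102]
After op 5 [order #5] limit_sell(price=97, qty=9): fills=#3x#5:7@98; bids=[-] asks=[#5:2@97 #2:10@100 #4:6@102]
After op 6 [order #6] limit_buy(price=102, qty=4): fills=#6x#5:2@97 #6x#2:2@100; bids=[-] asks=[#2:8@100 #4:6@102]
After op 7 [order #7] limit_buy(price=101, qty=9): fills=#7x#2:8@100; bids=[#7:1@101] asks=[#4:6@102]
After op 8 [order #8] limit_buy(price=97, qty=7): fills=none; bids=[#7:1@101 #8:7@97] asks=[#4:6@102]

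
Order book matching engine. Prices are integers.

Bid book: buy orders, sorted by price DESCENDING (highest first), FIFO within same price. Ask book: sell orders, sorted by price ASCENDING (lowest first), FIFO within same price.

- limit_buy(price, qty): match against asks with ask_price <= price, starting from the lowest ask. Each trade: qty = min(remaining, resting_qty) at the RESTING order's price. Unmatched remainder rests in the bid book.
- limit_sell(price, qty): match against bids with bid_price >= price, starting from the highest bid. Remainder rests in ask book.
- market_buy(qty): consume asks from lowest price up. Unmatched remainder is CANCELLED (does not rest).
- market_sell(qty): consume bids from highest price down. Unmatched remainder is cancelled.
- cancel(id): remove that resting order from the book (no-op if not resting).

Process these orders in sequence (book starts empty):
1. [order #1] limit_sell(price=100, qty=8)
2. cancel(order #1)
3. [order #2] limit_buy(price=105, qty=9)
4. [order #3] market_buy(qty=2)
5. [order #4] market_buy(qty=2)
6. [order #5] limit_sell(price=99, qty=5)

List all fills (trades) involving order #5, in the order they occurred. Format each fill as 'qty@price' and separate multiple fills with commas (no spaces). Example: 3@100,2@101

After op 1 [order #1] limit_sell(price=100, qty=8): fills=none; bids=[-] asks=[#1:8@100]
After op 2 cancel(order #1): fills=none; bids=[-] asks=[-]
After op 3 [order #2] limit_buy(price=105, qty=9): fills=none; bids=[#2:9@105] asks=[-]
After op 4 [order #3] market_buy(qty=2): fills=none; bids=[#2:9@105] asks=[-]
After op 5 [order #4] market_buy(qty=2): fills=none; bids=[#2:9@105] asks=[-]
After op 6 [order #5] limit_sell(price=99, qty=5): fills=#2x#5:5@105; bids=[#2:4@105] asks=[-]

Answer: 5@105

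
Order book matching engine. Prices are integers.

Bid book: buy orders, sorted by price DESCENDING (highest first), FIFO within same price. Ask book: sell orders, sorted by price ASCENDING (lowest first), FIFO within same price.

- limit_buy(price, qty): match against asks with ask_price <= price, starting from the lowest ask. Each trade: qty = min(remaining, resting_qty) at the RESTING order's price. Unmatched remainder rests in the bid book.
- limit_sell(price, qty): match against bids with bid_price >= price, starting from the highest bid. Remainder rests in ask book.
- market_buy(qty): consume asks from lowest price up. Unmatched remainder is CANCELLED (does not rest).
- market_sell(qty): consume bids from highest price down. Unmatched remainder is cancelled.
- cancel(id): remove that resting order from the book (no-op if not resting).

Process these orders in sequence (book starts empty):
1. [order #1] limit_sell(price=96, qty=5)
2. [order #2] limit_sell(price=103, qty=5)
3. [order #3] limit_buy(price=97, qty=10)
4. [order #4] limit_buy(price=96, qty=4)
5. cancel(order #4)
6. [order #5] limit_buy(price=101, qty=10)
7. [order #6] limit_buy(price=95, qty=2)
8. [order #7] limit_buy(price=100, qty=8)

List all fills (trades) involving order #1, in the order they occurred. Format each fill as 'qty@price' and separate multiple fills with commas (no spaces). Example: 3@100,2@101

After op 1 [order #1] limit_sell(price=96, qty=5): fills=none; bids=[-] asks=[#1:5@96]
After op 2 [order #2] limit_sell(price=103, qty=5): fills=none; bids=[-] asks=[#1:5@96 #2:5@103]
After op 3 [order #3] limit_buy(price=97, qty=10): fills=#3x#1:5@96; bids=[#3:5@97] asks=[#2:5@103]
After op 4 [order #4] limit_buy(price=96, qty=4): fills=none; bids=[#3:5@97 #4:4@96] asks=[#2:5@103]
After op 5 cancel(order #4): fills=none; bids=[#3:5@97] asks=[#2:5@103]
After op 6 [order #5] limit_buy(price=101, qty=10): fills=none; bids=[#5:10@101 #3:5@97] asks=[#2:5@103]
After op 7 [order #6] limit_buy(price=95, qty=2): fills=none; bids=[#5:10@101 #3:5@97 #6:2@95] asks=[#2:5@103]
After op 8 [order #7] limit_buy(price=100, qty=8): fills=none; bids=[#5:10@101 #7:8@100 #3:5@97 #6:2@95] asks=[#2:5@103]

Answer: 5@96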